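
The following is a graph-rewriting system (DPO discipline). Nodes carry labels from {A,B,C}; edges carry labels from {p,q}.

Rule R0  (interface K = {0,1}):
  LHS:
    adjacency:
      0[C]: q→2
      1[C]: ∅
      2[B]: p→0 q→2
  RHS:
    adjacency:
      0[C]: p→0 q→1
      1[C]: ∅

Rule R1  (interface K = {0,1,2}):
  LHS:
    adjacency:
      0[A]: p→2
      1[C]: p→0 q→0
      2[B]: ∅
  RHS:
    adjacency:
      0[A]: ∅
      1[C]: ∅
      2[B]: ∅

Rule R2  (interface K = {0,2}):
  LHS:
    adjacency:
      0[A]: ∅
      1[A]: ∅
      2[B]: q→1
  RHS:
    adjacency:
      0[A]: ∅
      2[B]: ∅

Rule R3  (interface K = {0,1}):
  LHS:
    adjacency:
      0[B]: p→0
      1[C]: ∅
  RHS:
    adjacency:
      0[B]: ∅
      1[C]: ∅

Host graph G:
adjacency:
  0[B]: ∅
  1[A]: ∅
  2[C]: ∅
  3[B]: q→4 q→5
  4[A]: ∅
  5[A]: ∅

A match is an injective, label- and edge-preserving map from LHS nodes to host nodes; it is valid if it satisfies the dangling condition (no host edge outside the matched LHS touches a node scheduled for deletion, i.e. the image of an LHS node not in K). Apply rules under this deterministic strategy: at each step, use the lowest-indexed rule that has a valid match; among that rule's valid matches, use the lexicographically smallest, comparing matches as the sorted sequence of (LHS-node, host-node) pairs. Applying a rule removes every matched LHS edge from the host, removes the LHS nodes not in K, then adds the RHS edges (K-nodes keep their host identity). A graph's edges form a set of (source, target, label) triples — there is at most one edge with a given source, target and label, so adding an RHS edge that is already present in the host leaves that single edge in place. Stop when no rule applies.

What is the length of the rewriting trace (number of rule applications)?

initial: |V|=6 |E|=2  E = 3-q->4 3-q->5
step 1: apply R2 at {0↦1, 1↦4, 2↦3}  → |V|=5 |E|=1  E = 3-q->5
step 2: apply R2 at {0↦1, 1↦5, 2↦3}  → |V|=4 |E|=0  E = ∅
final graph: no rule applies after step 2

Answer: 2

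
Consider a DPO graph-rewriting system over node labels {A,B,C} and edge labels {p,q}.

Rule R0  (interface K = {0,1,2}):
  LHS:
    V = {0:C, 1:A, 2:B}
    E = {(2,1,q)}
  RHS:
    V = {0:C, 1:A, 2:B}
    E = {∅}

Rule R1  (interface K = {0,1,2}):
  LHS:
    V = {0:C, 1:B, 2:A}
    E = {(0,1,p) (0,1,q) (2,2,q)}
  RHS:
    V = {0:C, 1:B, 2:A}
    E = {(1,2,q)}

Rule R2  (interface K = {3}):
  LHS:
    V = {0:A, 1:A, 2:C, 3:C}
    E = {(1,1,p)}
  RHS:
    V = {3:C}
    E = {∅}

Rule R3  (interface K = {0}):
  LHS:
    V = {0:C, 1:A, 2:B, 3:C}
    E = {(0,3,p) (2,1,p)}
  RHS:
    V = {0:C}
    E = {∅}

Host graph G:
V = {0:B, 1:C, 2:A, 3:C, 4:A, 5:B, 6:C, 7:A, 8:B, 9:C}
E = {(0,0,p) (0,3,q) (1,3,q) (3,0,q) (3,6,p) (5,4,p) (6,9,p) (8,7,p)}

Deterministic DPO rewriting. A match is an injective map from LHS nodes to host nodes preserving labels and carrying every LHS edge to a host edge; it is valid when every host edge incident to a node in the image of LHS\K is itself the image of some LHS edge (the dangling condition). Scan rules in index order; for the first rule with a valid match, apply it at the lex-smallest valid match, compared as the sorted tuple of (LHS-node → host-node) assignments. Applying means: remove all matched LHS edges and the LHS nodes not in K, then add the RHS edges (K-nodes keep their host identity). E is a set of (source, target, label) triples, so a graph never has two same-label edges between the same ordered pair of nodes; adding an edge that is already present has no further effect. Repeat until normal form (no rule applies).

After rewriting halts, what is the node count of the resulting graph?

start.  V:10 E:8  edges: 0-p->0 0-q->3 1-q->3 3-q->0 3-p->6 5-p->4 6-p->9 8-p->7
1. fire R3 via {0↦6, 1↦4, 2↦5, 3↦9}  →  V:7 E:6  edges: 0-p->0 0-q->3 1-q->3 3-q->0 3-p->6 8-p->7
2. fire R3 via {0↦3, 1↦7, 2↦8, 3↦6}  →  V:4 E:4  edges: 0-p->0 0-q->3 1-q->3 3-q->0
final graph: no rule applies after step 2
NF nodes: {0:B, 1:C, 2:A, 3:C}

Answer: 4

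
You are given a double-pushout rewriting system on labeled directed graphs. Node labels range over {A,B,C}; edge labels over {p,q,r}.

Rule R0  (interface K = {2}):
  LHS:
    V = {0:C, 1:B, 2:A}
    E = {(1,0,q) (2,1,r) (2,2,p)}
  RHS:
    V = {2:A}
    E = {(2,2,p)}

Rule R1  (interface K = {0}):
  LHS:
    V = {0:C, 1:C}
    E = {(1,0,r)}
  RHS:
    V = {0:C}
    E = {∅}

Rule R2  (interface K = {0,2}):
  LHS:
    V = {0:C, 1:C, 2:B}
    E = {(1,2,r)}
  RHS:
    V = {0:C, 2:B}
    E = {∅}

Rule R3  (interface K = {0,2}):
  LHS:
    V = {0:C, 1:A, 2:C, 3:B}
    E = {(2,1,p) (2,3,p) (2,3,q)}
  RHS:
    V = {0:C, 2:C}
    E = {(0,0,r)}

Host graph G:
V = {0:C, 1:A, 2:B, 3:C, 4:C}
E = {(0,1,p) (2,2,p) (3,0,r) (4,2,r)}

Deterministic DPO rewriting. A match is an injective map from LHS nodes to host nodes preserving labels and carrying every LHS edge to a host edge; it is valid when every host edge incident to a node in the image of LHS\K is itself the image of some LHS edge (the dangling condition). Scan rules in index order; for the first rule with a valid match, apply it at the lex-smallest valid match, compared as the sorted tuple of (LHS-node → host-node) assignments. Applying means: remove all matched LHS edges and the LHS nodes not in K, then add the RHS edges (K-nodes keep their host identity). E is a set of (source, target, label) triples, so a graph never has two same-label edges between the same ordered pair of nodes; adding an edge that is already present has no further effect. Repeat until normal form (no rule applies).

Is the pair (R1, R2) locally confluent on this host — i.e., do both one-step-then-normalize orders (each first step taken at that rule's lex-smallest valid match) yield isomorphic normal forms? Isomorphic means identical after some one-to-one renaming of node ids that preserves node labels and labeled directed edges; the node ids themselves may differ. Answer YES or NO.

Answer: YES

Rewrite trace:
branch R1-first: apply at {0↦0, 1↦3} → |E|=3, then 1 more step(s) → NF |V|=3 |E|=2 V={0:C, 1:A, 2:B} E=0-p->1 2-p->2
branch R2-first: apply at {0↦0, 1↦4, 2↦2} → |E|=3, then 1 more step(s) → NF |V|=3 |E|=2 V={0:C, 1:A, 2:B} E=0-p->1 2-p->2
graphs isomorphic (equal up to label-preserving node renaming)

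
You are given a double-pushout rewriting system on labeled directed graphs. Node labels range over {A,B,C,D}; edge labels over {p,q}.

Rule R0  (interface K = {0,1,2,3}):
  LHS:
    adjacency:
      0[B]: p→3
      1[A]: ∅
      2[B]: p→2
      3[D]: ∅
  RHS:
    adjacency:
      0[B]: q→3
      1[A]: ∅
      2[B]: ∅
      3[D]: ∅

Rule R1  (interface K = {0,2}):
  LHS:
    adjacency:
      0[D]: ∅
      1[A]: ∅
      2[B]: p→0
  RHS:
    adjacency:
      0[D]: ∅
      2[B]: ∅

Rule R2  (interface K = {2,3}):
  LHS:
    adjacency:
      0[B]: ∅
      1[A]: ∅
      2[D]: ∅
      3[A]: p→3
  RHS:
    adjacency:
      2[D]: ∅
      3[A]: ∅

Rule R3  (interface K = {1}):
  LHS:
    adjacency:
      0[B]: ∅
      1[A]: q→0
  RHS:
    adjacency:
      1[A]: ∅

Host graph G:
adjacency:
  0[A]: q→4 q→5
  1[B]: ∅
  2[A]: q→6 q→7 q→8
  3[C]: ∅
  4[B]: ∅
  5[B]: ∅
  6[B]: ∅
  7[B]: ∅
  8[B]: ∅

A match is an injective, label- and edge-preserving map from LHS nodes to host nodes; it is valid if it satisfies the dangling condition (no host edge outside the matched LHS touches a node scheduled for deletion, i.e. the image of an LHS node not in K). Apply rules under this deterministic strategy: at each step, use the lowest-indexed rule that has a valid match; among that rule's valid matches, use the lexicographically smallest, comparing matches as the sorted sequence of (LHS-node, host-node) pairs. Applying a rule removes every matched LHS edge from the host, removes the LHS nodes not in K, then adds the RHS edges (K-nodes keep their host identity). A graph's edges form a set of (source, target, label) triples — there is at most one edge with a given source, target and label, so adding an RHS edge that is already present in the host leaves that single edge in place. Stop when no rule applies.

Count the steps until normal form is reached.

Answer: 5

Derivation:
[0] host  ⇒  9 nodes, 5 edges  {0-q->4 0-q->5 2-q->6 2-q->7 2-q->8}
[1] R3 @ {0↦4, 1↦0}  ⇒  8 nodes, 4 edges  {0-q->5 2-q->6 2-q->7 2-q->8}
[2] R3 @ {0↦5, 1↦0}  ⇒  7 nodes, 3 edges  {2-q->6 2-q->7 2-q->8}
[3] R3 @ {0↦6, 1↦2}  ⇒  6 nodes, 2 edges  {2-q->7 2-q->8}
[4] R3 @ {0↦7, 1↦2}  ⇒  5 nodes, 1 edges  {2-q->8}
[5] R3 @ {0↦8, 1↦2}  ⇒  4 nodes, 0 edges  {∅}
normal form: no rule applies after step 5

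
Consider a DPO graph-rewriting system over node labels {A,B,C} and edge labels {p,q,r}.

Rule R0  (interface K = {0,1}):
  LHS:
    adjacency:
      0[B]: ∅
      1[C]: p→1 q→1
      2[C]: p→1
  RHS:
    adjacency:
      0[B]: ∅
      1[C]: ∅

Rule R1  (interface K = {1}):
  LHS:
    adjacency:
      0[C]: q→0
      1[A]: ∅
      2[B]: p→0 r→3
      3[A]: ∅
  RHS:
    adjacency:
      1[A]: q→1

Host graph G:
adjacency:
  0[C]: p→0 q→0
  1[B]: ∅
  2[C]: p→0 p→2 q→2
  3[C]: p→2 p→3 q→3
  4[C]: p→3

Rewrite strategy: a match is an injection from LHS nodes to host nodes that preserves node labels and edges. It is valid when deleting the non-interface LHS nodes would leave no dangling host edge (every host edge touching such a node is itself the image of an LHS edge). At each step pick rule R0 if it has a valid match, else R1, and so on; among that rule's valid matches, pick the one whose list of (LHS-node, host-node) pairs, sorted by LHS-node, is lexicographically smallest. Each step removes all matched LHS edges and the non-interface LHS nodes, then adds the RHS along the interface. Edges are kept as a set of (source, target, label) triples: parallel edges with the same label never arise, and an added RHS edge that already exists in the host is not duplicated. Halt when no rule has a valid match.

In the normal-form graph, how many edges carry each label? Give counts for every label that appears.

initial: |V|=5 |E|=9  E = 0-p->0 0-q->0 2-p->0 2-p->2 2-q->2 3-p->2 3-p->3 3-q->3 4-p->3
step 1: apply R0 at {0↦1, 1↦3, 2↦4}  → |V|=4 |E|=6  E = 0-p->0 0-q->0 2-p->0 2-p->2 2-q->2 3-p->2
step 2: apply R0 at {0↦1, 1↦2, 2↦3}  → |V|=3 |E|=3  E = 0-p->0 0-q->0 2-p->0
step 3: apply R0 at {0↦1, 1↦0, 2↦2}  → |V|=2 |E|=0  E = ∅
normal form: no rule applies after step 3
NF edges: []

Answer: (no edges)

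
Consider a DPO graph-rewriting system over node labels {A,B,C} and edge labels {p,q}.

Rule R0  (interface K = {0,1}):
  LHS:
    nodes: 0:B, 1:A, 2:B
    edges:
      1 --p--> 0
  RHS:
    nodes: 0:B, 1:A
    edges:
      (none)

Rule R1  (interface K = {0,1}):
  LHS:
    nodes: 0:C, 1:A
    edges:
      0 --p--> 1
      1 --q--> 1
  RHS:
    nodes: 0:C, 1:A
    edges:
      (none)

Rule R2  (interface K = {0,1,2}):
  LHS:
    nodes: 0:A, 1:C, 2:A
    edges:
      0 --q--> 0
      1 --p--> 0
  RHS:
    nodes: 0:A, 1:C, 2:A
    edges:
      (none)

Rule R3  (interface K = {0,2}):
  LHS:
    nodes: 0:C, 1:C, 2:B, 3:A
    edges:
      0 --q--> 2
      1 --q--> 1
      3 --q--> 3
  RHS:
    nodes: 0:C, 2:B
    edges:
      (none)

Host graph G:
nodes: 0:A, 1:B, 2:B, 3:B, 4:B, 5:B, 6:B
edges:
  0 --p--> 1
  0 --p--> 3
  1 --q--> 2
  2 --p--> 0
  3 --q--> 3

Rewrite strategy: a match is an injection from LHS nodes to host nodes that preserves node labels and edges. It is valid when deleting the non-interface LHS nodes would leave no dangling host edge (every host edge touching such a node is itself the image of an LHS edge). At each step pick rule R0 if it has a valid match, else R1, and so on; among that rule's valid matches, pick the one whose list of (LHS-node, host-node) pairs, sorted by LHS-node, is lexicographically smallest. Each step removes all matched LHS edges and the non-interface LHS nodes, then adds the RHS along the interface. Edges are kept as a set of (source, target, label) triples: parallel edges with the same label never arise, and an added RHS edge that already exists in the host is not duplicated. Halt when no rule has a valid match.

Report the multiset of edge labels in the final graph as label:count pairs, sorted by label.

start.  V:7 E:5  edges: 0-p->1 0-p->3 1-q->2 2-p->0 3-q->3
1. fire R0 via {0↦1, 1↦0, 2↦4}  →  V:6 E:4  edges: 0-p->3 1-q->2 2-p->0 3-q->3
2. fire R0 via {0↦3, 1↦0, 2↦5}  →  V:5 E:3  edges: 1-q->2 2-p->0 3-q->3
final graph: no rule applies after step 2
NF edges: [(1, 2, 'q'), (2, 0, 'p'), (3, 3, 'q')]

Answer: p:1 q:2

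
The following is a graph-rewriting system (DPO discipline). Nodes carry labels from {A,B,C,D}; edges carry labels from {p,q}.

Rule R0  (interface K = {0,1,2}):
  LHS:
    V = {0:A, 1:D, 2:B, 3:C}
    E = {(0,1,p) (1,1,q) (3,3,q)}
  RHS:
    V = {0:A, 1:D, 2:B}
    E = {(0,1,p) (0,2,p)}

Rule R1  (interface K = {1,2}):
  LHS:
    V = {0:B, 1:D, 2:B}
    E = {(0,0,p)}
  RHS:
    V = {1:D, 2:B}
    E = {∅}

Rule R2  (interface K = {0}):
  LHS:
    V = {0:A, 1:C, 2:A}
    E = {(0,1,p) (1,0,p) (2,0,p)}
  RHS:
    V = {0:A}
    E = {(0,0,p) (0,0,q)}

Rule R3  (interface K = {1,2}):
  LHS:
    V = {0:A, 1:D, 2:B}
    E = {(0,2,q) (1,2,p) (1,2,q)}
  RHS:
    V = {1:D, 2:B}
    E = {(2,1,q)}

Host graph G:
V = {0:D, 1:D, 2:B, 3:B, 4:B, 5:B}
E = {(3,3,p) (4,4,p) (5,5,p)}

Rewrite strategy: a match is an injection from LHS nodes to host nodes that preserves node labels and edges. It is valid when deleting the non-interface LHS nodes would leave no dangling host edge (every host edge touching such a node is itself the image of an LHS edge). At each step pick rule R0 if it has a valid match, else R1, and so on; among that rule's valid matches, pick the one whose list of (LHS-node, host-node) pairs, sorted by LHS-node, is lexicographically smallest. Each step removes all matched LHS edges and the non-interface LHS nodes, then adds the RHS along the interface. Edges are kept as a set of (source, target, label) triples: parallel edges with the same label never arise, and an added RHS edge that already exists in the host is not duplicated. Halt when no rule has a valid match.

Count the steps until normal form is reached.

Answer: 3

Rewrite trace:
[0] host  ⇒  6 nodes, 3 edges  {3-p->3 4-p->4 5-p->5}
[1] R1 @ {0↦3, 1↦0, 2↦2}  ⇒  5 nodes, 2 edges  {4-p->4 5-p->5}
[2] R1 @ {0↦4, 1↦0, 2↦2}  ⇒  4 nodes, 1 edges  {5-p->5}
[3] R1 @ {0↦5, 1↦0, 2↦2}  ⇒  3 nodes, 0 edges  {∅}
halt: no rule applies after step 3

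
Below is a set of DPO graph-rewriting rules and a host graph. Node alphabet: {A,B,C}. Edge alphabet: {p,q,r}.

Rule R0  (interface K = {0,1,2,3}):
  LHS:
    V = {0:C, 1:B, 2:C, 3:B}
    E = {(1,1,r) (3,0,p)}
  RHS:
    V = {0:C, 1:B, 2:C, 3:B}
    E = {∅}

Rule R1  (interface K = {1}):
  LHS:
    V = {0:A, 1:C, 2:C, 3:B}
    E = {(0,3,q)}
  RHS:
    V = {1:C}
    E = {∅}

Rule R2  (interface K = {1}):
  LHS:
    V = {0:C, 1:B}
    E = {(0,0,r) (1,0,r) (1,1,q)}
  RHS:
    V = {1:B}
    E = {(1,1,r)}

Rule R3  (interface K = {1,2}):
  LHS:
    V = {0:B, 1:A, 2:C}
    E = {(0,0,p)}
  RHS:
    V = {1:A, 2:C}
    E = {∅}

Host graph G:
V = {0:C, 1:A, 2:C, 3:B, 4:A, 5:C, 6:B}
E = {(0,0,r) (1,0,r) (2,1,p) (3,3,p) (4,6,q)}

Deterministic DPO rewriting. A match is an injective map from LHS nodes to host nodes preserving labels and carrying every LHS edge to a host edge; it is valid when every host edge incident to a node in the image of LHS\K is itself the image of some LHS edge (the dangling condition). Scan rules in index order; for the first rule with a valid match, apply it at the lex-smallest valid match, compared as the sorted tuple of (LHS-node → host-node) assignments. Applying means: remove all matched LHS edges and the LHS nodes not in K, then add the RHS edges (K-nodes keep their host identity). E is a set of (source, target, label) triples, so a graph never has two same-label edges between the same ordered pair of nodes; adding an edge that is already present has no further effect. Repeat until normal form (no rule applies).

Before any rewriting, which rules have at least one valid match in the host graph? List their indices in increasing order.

Answer: [R1,R3]

Derivation:
R0: no valid match — LHS pattern not found
R1: 2 valid matches — {0↦4, 1↦0, 2↦5, 3↦6}, {0↦4, 1↦2, 2↦5, 3↦6}
R2: no valid match — LHS pattern not found
R3: 6 valid matches — {0↦3, 1↦1, 2↦0}, {0↦3, 1↦1, 2↦2}, {0↦3, 1↦1, 2↦5} (+3 more)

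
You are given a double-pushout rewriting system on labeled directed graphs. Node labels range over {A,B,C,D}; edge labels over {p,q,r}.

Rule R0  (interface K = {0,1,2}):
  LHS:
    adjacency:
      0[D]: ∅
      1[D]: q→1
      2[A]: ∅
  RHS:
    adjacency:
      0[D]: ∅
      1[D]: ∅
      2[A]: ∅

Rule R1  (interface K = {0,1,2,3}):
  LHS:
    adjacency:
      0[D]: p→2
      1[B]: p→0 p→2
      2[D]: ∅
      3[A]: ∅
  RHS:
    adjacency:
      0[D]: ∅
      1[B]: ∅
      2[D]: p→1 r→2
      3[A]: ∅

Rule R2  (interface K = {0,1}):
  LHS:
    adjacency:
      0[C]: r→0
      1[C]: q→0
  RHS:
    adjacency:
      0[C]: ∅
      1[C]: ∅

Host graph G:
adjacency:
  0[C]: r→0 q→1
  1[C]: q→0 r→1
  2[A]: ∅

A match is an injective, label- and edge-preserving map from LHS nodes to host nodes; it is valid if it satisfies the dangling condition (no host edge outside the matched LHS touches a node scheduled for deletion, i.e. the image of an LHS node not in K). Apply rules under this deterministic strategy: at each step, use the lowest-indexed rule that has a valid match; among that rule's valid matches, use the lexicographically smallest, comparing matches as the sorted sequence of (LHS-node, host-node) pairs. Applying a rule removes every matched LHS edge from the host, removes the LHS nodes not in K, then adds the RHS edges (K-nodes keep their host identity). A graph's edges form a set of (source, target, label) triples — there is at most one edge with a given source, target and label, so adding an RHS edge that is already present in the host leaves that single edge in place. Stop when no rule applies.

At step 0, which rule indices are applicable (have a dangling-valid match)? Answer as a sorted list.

R0: no valid match — LHS pattern not found
R1: no valid match — LHS pattern not found
R2: 2 valid matches — {0↦0, 1↦1}, {0↦1, 1↦0}

Answer: [R2]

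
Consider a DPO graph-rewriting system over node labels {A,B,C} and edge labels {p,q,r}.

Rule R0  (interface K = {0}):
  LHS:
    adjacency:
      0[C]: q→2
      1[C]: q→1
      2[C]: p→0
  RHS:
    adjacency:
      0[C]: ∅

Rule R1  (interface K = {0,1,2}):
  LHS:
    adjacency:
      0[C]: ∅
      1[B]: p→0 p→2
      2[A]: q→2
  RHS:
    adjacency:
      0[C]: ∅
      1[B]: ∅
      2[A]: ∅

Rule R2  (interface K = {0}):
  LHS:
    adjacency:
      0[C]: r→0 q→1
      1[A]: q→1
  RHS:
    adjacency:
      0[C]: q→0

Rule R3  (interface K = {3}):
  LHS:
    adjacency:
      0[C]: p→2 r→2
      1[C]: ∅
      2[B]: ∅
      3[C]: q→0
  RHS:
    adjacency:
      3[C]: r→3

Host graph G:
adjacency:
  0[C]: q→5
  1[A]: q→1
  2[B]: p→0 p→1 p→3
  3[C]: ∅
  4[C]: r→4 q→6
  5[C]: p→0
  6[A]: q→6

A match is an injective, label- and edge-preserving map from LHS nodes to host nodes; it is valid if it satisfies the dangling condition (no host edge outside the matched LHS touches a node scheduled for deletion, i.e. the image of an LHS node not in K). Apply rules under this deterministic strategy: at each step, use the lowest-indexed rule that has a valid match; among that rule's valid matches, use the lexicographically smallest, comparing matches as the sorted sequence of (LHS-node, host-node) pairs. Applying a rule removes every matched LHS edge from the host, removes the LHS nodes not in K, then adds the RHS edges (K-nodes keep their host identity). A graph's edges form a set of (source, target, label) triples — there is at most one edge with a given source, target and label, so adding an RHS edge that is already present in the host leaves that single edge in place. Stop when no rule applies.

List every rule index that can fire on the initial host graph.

R0: no valid match — LHS pattern not found
R1: 2 valid matches — {0↦0, 1↦2, 2↦1}, {0↦3, 1↦2, 2↦1}
R2: 1 valid match — {0↦4, 1↦6}
R3: no valid match — LHS pattern not found

Answer: [R1,R2]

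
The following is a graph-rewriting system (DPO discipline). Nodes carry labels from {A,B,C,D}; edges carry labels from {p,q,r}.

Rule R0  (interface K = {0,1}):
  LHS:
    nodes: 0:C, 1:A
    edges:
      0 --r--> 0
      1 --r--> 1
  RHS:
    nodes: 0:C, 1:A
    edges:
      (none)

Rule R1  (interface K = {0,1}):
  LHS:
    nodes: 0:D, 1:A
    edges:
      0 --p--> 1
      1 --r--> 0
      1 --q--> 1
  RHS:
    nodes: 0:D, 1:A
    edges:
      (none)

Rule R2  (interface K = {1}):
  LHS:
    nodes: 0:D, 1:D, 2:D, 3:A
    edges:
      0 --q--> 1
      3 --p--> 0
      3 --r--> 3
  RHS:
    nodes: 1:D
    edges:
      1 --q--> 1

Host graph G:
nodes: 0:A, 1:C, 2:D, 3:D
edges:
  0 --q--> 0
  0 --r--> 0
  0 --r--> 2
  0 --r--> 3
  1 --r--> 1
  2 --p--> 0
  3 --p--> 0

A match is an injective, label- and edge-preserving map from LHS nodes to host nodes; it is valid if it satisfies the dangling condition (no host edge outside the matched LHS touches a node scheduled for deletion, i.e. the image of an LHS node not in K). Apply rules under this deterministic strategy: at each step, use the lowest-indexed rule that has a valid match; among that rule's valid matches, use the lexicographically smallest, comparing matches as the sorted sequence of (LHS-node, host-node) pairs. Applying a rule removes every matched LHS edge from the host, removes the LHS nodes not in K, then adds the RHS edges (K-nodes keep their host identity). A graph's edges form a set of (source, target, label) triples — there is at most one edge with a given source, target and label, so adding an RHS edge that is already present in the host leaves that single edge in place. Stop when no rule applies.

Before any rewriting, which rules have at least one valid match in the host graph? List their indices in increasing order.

R0: 1 valid match — {0↦1, 1↦0}
R1: 2 valid matches — {0↦2, 1↦0}, {0↦3, 1↦0}
R2: no valid match — LHS pattern not found

Answer: [R0,R1]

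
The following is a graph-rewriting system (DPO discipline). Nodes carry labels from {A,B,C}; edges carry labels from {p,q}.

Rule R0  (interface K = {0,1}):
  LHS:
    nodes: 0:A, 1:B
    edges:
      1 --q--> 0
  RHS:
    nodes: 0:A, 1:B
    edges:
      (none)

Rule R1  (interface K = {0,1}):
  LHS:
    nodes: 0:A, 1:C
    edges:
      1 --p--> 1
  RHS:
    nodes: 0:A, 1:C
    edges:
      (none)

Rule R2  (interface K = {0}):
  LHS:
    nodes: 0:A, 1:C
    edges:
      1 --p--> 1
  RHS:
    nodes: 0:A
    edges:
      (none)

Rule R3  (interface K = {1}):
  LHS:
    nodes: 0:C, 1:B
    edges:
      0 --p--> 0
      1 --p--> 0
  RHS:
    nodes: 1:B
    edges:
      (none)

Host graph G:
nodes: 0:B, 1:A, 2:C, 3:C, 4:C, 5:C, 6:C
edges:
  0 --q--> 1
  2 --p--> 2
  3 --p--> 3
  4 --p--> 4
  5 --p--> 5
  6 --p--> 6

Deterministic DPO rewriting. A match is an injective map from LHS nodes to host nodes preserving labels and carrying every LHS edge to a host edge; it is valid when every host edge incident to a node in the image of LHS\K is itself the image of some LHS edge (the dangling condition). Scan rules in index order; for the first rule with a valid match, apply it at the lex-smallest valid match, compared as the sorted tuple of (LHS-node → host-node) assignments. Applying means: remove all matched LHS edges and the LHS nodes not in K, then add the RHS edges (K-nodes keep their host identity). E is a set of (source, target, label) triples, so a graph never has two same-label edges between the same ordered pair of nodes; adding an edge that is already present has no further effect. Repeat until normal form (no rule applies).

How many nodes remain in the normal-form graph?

Answer: 7

Rewrite trace:
initial: |V|=7 |E|=6  E = 0-q->1 2-p->2 3-p->3 4-p->4 5-p->5 6-p->6
step 1: apply R0 at {0↦1, 1↦0}  → |V|=7 |E|=5  E = 2-p->2 3-p->3 4-p->4 5-p->5 6-p->6
step 2: apply R1 at {0↦1, 1↦2}  → |V|=7 |E|=4  E = 3-p->3 4-p->4 5-p->5 6-p->6
step 3: apply R1 at {0↦1, 1↦3}  → |V|=7 |E|=3  E = 4-p->4 5-p->5 6-p->6
step 4: apply R1 at {0↦1, 1↦4}  → |V|=7 |E|=2  E = 5-p->5 6-p->6
step 5: apply R1 at {0↦1, 1↦5}  → |V|=7 |E|=1  E = 6-p->6
step 6: apply R1 at {0↦1, 1↦6}  → |V|=7 |E|=0  E = ∅
final graph: no rule applies after step 6
NF nodes: {0:B, 1:A, 2:C, 3:C, 4:C, 5:C, 6:C}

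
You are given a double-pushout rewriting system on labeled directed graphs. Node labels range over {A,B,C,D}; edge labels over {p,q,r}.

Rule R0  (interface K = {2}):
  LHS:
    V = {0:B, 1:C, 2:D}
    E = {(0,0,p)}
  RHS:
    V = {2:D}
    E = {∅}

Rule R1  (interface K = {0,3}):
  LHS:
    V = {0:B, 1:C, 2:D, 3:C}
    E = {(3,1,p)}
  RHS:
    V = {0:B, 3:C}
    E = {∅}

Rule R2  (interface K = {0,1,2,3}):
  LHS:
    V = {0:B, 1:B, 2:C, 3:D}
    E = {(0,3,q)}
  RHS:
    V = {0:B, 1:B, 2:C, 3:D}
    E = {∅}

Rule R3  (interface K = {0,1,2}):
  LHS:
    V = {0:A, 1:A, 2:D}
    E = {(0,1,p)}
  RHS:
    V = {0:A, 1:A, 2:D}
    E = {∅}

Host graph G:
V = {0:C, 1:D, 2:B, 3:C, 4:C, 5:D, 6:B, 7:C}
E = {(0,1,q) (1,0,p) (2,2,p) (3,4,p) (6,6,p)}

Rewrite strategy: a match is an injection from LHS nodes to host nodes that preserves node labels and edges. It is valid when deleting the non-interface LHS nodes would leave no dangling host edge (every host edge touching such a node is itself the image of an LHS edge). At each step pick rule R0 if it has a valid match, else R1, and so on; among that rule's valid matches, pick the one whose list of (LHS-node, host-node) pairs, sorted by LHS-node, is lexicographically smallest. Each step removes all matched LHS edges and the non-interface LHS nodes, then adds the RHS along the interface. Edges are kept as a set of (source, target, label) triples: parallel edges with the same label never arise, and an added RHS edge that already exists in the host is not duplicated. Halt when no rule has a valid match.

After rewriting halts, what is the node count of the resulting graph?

Answer: 2

Steps:
initial: |V|=8 |E|=5  E = 0-q->1 1-p->0 2-p->2 3-p->4 6-p->6
step 1: apply R0 at {0↦2, 1↦7, 2↦1}  → |V|=6 |E|=4  E = 0-q->1 1-p->0 3-p->4 6-p->6
step 2: apply R1 at {0↦6, 1↦4, 2↦5, 3↦3}  → |V|=4 |E|=3  E = 0-q->1 1-p->0 6-p->6
step 3: apply R0 at {0↦6, 1↦3, 2↦1}  → |V|=2 |E|=2  E = 0-q->1 1-p->0
normal form: no rule applies after step 3
NF nodes: {0:C, 1:D}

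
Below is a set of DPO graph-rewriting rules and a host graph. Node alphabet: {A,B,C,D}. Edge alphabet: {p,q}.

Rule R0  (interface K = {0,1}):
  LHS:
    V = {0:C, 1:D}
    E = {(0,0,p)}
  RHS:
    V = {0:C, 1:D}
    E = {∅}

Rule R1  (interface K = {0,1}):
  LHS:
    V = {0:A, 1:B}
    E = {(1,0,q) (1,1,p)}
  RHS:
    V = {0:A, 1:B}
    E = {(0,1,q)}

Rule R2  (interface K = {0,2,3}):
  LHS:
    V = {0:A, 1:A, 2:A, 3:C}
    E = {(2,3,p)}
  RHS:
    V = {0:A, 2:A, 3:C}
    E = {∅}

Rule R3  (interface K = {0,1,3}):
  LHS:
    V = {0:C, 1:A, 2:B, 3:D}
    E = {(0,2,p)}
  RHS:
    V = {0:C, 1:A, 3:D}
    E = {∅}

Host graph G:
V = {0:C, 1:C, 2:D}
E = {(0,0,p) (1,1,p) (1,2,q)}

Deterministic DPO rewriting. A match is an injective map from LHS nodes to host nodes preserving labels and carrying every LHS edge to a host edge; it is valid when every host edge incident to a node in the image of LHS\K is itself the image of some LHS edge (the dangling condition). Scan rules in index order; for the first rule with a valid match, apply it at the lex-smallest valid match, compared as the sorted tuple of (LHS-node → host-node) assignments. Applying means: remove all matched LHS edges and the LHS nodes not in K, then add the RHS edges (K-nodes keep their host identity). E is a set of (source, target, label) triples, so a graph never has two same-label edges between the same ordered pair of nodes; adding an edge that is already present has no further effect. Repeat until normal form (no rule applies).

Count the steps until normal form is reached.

initial: |V|=3 |E|=3  E = 0-p->0 1-p->1 1-q->2
step 1: apply R0 at {0↦0, 1↦2}  → |V|=3 |E|=2  E = 1-p->1 1-q->2
step 2: apply R0 at {0↦1, 1↦2}  → |V|=3 |E|=1  E = 1-q->2
halt: no rule applies after step 2

Answer: 2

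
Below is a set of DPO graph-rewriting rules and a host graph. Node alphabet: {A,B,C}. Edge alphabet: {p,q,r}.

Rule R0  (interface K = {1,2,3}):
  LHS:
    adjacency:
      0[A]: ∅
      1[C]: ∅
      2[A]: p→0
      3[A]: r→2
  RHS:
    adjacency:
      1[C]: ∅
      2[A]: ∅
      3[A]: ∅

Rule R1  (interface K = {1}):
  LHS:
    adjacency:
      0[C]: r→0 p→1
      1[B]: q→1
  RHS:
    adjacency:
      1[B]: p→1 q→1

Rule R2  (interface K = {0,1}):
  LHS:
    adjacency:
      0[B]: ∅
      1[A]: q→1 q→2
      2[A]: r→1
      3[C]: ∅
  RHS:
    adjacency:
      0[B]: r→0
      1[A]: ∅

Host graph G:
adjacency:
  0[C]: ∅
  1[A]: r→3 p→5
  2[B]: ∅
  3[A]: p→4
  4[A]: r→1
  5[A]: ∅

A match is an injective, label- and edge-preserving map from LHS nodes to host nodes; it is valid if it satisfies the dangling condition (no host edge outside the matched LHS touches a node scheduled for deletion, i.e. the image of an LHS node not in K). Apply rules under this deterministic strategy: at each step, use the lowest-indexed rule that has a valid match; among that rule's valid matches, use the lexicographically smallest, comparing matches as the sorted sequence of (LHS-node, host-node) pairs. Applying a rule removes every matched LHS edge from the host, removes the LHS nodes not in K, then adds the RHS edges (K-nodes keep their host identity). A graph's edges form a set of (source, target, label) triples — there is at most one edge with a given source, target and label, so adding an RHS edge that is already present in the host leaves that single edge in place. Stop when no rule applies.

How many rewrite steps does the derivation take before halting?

start.  V:6 E:4  edges: 1-r->3 1-p->5 3-p->4 4-r->1
1. fire R0 via {0↦5, 1↦0, 2↦1, 3↦4}  →  V:5 E:2  edges: 1-r->3 3-p->4
2. fire R0 via {0↦4, 1↦0, 2↦3, 3↦1}  →  V:4 E:0  edges: ∅
normal form: no rule applies after step 2

Answer: 2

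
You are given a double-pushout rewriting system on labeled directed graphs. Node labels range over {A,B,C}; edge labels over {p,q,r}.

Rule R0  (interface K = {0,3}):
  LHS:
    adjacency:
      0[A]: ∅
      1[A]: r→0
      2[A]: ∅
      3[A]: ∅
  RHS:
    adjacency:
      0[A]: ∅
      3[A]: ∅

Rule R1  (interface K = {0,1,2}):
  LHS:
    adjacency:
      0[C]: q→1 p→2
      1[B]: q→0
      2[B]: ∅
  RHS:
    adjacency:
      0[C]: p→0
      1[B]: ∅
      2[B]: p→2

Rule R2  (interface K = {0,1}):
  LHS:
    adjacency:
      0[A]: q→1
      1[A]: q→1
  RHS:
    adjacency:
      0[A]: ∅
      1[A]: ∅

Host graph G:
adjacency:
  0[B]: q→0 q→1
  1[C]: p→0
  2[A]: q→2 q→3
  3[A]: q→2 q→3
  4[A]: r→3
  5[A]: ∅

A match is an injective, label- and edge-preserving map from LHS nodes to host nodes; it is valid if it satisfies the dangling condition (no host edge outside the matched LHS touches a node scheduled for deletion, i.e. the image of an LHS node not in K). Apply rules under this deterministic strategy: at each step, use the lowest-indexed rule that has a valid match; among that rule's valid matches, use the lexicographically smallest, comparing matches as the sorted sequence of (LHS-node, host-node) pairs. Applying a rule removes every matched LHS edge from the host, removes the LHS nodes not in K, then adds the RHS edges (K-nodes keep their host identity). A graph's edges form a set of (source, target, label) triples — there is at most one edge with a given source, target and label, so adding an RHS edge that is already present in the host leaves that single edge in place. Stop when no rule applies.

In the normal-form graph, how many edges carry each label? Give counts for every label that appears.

[0] host  ⇒  6 nodes, 8 edges  {0-q->0 0-q->1 1-p->0 2-q->2 2-q->3 3-q->2 3-q->3 4-r->3}
[1] R0 @ {0↦3, 1↦4, 2↦5, 3↦2}  ⇒  4 nodes, 7 edges  {0-q->0 0-q->1 1-p->0 2-q->2 2-q->3 3-q->2 3-q->3}
[2] R2 @ {0↦2, 1↦3}  ⇒  4 nodes, 5 edges  {0-q->0 0-q->1 1-p->0 2-q->2 3-q->2}
[3] R2 @ {0↦3, 1↦2}  ⇒  4 nodes, 3 edges  {0-q->0 0-q->1 1-p->0}
halt: no rule applies after step 3
NF edges: [(0, 0, 'q'), (0, 1, 'q'), (1, 0, 'p')]

Answer: p:1 q:2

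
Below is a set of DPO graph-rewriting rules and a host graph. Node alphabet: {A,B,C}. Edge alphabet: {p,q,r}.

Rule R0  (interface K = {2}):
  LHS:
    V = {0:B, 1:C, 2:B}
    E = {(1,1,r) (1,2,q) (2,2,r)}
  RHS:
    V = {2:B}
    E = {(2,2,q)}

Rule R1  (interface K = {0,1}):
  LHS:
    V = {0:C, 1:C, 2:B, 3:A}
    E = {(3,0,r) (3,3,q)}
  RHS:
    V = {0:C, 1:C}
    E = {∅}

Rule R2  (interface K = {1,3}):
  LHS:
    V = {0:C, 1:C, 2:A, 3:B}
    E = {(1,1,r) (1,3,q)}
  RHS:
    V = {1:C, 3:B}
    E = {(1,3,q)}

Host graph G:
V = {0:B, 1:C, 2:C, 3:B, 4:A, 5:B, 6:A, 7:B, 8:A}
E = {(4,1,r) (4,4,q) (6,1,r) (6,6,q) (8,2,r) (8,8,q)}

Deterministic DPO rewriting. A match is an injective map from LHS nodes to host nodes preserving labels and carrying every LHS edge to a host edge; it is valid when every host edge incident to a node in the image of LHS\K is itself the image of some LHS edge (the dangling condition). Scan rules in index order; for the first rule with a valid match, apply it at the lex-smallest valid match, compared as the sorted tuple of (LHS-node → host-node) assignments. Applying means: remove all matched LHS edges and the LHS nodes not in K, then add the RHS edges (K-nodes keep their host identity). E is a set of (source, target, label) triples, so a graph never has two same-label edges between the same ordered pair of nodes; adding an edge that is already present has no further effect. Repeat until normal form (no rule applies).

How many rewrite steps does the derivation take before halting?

Answer: 3

Rewrite trace:
initial: |V|=9 |E|=6  E = 4-r->1 4-q->4 6-r->1 6-q->6 8-r->2 8-q->8
step 1: apply R1 at {0↦1, 1↦2, 2↦0, 3↦4}  → |V|=7 |E|=4  E = 6-r->1 6-q->6 8-r->2 8-q->8
step 2: apply R1 at {0↦1, 1↦2, 2↦3, 3↦6}  → |V|=5 |E|=2  E = 8-r->2 8-q->8
step 3: apply R1 at {0↦2, 1↦1, 2↦5, 3↦8}  → |V|=3 |E|=0  E = ∅
final graph: no rule applies after step 3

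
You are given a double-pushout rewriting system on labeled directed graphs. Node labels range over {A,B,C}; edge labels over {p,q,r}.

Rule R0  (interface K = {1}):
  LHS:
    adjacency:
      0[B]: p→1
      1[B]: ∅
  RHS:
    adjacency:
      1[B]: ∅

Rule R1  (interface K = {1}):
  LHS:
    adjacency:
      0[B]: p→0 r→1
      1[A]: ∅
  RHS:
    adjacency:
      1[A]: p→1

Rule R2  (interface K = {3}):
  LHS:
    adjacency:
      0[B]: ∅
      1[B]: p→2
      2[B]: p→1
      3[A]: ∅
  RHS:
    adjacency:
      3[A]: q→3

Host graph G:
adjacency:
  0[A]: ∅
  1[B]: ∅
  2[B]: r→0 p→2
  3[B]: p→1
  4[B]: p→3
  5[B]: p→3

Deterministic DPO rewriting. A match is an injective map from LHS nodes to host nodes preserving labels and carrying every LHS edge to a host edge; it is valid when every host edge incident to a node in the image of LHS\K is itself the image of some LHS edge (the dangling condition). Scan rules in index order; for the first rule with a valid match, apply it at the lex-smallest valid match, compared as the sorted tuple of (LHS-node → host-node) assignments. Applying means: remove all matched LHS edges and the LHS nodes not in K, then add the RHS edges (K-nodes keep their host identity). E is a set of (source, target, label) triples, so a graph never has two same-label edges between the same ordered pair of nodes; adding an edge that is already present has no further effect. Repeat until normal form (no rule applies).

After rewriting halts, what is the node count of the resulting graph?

Answer: 2

Derivation:
initial: |V|=6 |E|=5  E = 2-r->0 2-p->2 3-p->1 4-p->3 5-p->3
step 1: apply R0 at {0↦4, 1↦3}  → |V|=5 |E|=4  E = 2-r->0 2-p->2 3-p->1 5-p->3
step 2: apply R0 at {0↦5, 1↦3}  → |V|=4 |E|=3  E = 2-r->0 2-p->2 3-p->1
step 3: apply R0 at {0↦3, 1↦1}  → |V|=3 |E|=2  E = 2-r->0 2-p->2
step 4: apply R1 at {0↦2, 1↦0}  → |V|=2 |E|=1  E = 0-p->0
halt: no rule applies after step 4
NF nodes: {0:A, 1:B}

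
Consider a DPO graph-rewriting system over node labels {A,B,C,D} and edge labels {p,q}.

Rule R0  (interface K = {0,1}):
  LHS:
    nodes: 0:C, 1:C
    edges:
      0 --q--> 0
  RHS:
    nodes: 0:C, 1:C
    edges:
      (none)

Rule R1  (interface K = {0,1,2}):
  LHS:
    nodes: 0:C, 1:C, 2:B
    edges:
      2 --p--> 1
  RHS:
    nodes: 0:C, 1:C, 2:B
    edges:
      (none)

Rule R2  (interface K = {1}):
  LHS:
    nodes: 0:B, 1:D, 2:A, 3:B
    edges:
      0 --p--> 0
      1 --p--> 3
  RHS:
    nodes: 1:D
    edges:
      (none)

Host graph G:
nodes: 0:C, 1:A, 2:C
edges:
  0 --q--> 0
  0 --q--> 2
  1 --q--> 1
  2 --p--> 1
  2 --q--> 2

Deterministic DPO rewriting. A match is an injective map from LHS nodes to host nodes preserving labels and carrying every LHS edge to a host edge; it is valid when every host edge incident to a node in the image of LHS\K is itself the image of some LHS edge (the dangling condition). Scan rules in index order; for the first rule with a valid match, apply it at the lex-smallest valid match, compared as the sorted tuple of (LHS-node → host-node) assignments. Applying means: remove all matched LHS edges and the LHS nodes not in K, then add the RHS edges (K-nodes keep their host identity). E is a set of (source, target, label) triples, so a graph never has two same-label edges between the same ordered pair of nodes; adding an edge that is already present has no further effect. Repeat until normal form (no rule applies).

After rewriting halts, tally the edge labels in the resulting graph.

start.  V:3 E:5  edges: 0-q->0 0-q->2 1-q->1 2-p->1 2-q->2
1. fire R0 via {0↦0, 1↦2}  →  V:3 E:4  edges: 0-q->2 1-q->1 2-p->1 2-q->2
2. fire R0 via {0↦2, 1↦0}  →  V:3 E:3  edges: 0-q->2 1-q->1 2-p->1
normal form: no rule applies after step 2
NF edges: [(0, 2, 'q'), (1, 1, 'q'), (2, 1, 'p')]

Answer: p:1 q:2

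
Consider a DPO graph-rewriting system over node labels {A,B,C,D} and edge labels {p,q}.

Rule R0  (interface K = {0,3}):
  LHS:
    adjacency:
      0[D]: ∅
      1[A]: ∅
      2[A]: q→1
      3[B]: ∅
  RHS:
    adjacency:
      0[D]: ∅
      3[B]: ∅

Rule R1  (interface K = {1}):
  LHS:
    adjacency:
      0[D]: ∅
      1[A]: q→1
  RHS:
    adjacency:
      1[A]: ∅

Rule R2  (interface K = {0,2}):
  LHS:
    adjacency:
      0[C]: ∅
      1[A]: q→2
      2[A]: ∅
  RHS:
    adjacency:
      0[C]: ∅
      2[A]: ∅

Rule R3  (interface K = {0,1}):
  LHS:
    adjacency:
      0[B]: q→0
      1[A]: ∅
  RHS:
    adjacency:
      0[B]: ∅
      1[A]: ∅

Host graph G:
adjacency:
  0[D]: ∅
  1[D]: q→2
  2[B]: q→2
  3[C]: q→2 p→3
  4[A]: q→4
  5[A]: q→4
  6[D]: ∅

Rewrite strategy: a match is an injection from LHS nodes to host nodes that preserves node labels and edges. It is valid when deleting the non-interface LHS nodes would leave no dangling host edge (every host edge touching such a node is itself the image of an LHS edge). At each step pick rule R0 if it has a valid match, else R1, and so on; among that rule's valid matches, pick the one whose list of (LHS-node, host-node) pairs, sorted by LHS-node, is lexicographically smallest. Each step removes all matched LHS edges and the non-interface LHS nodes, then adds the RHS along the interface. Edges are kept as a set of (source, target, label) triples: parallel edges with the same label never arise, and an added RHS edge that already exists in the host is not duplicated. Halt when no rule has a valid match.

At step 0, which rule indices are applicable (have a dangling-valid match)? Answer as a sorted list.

R0: no valid match — 3 raw matches, all fail dangling condition
R1: 2 valid matches — {0↦0, 1↦4}, {0↦6, 1↦4}
R2: 1 valid match — {0↦3, 1↦5, 2↦4}
R3: 2 valid matches — {0↦2, 1↦4}, {0↦2, 1↦5}

Answer: [R1,R2,R3]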